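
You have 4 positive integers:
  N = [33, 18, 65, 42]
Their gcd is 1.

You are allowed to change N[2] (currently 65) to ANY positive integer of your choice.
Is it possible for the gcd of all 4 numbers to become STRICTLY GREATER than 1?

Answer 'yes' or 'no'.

Answer: yes

Derivation:
Current gcd = 1
gcd of all OTHER numbers (without N[2]=65): gcd([33, 18, 42]) = 3
The new gcd after any change is gcd(3, new_value).
This can be at most 3.
Since 3 > old gcd 1, the gcd CAN increase (e.g., set N[2] = 3).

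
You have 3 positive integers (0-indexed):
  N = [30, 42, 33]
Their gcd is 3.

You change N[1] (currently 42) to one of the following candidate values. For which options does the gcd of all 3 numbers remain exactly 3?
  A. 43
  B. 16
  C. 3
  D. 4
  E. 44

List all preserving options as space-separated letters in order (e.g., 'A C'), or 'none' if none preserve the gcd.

Answer: C

Derivation:
Old gcd = 3; gcd of others (without N[1]) = 3
New gcd for candidate v: gcd(3, v). Preserves old gcd iff gcd(3, v) = 3.
  Option A: v=43, gcd(3,43)=1 -> changes
  Option B: v=16, gcd(3,16)=1 -> changes
  Option C: v=3, gcd(3,3)=3 -> preserves
  Option D: v=4, gcd(3,4)=1 -> changes
  Option E: v=44, gcd(3,44)=1 -> changes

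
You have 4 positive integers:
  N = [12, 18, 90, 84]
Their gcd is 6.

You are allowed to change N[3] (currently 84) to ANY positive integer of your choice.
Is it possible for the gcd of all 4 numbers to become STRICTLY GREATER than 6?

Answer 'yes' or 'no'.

Answer: no

Derivation:
Current gcd = 6
gcd of all OTHER numbers (without N[3]=84): gcd([12, 18, 90]) = 6
The new gcd after any change is gcd(6, new_value).
This can be at most 6.
Since 6 = old gcd 6, the gcd can only stay the same or decrease.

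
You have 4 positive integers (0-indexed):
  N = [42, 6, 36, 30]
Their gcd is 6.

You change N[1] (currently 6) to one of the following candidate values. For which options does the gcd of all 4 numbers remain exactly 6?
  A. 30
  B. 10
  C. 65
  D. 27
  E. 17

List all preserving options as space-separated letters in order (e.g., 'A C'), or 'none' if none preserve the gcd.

Old gcd = 6; gcd of others (without N[1]) = 6
New gcd for candidate v: gcd(6, v). Preserves old gcd iff gcd(6, v) = 6.
  Option A: v=30, gcd(6,30)=6 -> preserves
  Option B: v=10, gcd(6,10)=2 -> changes
  Option C: v=65, gcd(6,65)=1 -> changes
  Option D: v=27, gcd(6,27)=3 -> changes
  Option E: v=17, gcd(6,17)=1 -> changes

Answer: A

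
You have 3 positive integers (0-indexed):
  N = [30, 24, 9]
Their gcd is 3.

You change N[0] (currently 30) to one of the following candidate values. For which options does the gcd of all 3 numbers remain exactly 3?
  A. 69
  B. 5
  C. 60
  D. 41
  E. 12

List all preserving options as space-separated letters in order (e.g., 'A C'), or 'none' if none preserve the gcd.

Old gcd = 3; gcd of others (without N[0]) = 3
New gcd for candidate v: gcd(3, v). Preserves old gcd iff gcd(3, v) = 3.
  Option A: v=69, gcd(3,69)=3 -> preserves
  Option B: v=5, gcd(3,5)=1 -> changes
  Option C: v=60, gcd(3,60)=3 -> preserves
  Option D: v=41, gcd(3,41)=1 -> changes
  Option E: v=12, gcd(3,12)=3 -> preserves

Answer: A C E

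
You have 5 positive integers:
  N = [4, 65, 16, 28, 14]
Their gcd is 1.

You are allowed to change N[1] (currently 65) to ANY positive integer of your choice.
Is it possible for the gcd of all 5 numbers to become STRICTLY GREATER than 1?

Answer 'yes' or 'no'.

Current gcd = 1
gcd of all OTHER numbers (without N[1]=65): gcd([4, 16, 28, 14]) = 2
The new gcd after any change is gcd(2, new_value).
This can be at most 2.
Since 2 > old gcd 1, the gcd CAN increase (e.g., set N[1] = 2).

Answer: yes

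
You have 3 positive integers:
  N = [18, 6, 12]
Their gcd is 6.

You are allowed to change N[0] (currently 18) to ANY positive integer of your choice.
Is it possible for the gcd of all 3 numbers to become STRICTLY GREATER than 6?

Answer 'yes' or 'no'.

Answer: no

Derivation:
Current gcd = 6
gcd of all OTHER numbers (without N[0]=18): gcd([6, 12]) = 6
The new gcd after any change is gcd(6, new_value).
This can be at most 6.
Since 6 = old gcd 6, the gcd can only stay the same or decrease.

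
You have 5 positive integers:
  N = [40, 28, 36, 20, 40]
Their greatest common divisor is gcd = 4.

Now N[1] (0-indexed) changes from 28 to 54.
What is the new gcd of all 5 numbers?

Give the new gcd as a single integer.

Answer: 2

Derivation:
Numbers: [40, 28, 36, 20, 40], gcd = 4
Change: index 1, 28 -> 54
gcd of the OTHER numbers (without index 1): gcd([40, 36, 20, 40]) = 4
New gcd = gcd(g_others, new_val) = gcd(4, 54) = 2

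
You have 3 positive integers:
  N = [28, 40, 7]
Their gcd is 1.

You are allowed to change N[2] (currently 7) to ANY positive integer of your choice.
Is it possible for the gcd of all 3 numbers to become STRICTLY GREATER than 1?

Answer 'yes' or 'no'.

Current gcd = 1
gcd of all OTHER numbers (without N[2]=7): gcd([28, 40]) = 4
The new gcd after any change is gcd(4, new_value).
This can be at most 4.
Since 4 > old gcd 1, the gcd CAN increase (e.g., set N[2] = 4).

Answer: yes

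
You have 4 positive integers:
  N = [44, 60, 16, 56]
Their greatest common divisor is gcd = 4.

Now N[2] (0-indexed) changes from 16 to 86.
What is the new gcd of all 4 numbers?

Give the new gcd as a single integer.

Numbers: [44, 60, 16, 56], gcd = 4
Change: index 2, 16 -> 86
gcd of the OTHER numbers (without index 2): gcd([44, 60, 56]) = 4
New gcd = gcd(g_others, new_val) = gcd(4, 86) = 2

Answer: 2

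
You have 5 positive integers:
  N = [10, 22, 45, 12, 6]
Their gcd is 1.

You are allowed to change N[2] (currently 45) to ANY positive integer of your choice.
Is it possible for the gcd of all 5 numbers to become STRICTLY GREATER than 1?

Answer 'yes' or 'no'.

Answer: yes

Derivation:
Current gcd = 1
gcd of all OTHER numbers (without N[2]=45): gcd([10, 22, 12, 6]) = 2
The new gcd after any change is gcd(2, new_value).
This can be at most 2.
Since 2 > old gcd 1, the gcd CAN increase (e.g., set N[2] = 2).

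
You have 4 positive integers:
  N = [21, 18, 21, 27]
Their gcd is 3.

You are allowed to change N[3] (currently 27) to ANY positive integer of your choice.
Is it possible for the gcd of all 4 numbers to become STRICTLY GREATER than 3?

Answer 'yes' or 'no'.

Current gcd = 3
gcd of all OTHER numbers (without N[3]=27): gcd([21, 18, 21]) = 3
The new gcd after any change is gcd(3, new_value).
This can be at most 3.
Since 3 = old gcd 3, the gcd can only stay the same or decrease.

Answer: no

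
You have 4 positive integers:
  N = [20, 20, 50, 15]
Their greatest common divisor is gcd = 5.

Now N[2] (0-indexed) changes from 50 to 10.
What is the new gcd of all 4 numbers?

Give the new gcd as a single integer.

Numbers: [20, 20, 50, 15], gcd = 5
Change: index 2, 50 -> 10
gcd of the OTHER numbers (without index 2): gcd([20, 20, 15]) = 5
New gcd = gcd(g_others, new_val) = gcd(5, 10) = 5

Answer: 5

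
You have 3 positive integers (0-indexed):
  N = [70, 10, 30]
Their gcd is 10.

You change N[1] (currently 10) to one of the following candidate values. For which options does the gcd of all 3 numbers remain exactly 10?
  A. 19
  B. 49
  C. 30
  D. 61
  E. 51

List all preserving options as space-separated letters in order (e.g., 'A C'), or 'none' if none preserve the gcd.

Answer: C

Derivation:
Old gcd = 10; gcd of others (without N[1]) = 10
New gcd for candidate v: gcd(10, v). Preserves old gcd iff gcd(10, v) = 10.
  Option A: v=19, gcd(10,19)=1 -> changes
  Option B: v=49, gcd(10,49)=1 -> changes
  Option C: v=30, gcd(10,30)=10 -> preserves
  Option D: v=61, gcd(10,61)=1 -> changes
  Option E: v=51, gcd(10,51)=1 -> changes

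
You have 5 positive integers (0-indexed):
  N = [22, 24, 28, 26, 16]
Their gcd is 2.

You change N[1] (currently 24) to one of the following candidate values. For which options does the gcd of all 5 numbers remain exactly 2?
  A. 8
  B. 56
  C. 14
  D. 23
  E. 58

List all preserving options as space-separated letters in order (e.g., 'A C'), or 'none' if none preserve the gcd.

Old gcd = 2; gcd of others (without N[1]) = 2
New gcd for candidate v: gcd(2, v). Preserves old gcd iff gcd(2, v) = 2.
  Option A: v=8, gcd(2,8)=2 -> preserves
  Option B: v=56, gcd(2,56)=2 -> preserves
  Option C: v=14, gcd(2,14)=2 -> preserves
  Option D: v=23, gcd(2,23)=1 -> changes
  Option E: v=58, gcd(2,58)=2 -> preserves

Answer: A B C E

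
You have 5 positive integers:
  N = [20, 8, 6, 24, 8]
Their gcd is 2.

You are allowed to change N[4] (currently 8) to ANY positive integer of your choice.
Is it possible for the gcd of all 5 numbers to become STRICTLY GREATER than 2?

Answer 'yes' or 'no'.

Answer: no

Derivation:
Current gcd = 2
gcd of all OTHER numbers (without N[4]=8): gcd([20, 8, 6, 24]) = 2
The new gcd after any change is gcd(2, new_value).
This can be at most 2.
Since 2 = old gcd 2, the gcd can only stay the same or decrease.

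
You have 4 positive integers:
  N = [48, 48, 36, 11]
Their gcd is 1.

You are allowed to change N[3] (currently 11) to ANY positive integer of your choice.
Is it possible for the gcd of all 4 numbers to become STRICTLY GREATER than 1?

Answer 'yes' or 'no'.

Current gcd = 1
gcd of all OTHER numbers (without N[3]=11): gcd([48, 48, 36]) = 12
The new gcd after any change is gcd(12, new_value).
This can be at most 12.
Since 12 > old gcd 1, the gcd CAN increase (e.g., set N[3] = 12).

Answer: yes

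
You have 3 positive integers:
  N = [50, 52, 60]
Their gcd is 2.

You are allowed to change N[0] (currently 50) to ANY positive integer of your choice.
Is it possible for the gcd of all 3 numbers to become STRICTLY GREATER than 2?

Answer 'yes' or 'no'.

Current gcd = 2
gcd of all OTHER numbers (without N[0]=50): gcd([52, 60]) = 4
The new gcd after any change is gcd(4, new_value).
This can be at most 4.
Since 4 > old gcd 2, the gcd CAN increase (e.g., set N[0] = 4).

Answer: yes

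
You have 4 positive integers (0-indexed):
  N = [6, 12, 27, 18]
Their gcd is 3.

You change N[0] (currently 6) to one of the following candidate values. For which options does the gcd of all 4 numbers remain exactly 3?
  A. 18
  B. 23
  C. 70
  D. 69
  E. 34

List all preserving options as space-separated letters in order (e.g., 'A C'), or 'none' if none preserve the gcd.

Old gcd = 3; gcd of others (without N[0]) = 3
New gcd for candidate v: gcd(3, v). Preserves old gcd iff gcd(3, v) = 3.
  Option A: v=18, gcd(3,18)=3 -> preserves
  Option B: v=23, gcd(3,23)=1 -> changes
  Option C: v=70, gcd(3,70)=1 -> changes
  Option D: v=69, gcd(3,69)=3 -> preserves
  Option E: v=34, gcd(3,34)=1 -> changes

Answer: A D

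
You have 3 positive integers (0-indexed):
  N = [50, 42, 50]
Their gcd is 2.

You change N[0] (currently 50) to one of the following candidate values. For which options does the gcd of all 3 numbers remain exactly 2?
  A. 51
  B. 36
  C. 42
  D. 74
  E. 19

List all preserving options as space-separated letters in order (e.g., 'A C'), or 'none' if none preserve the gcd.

Answer: B C D

Derivation:
Old gcd = 2; gcd of others (without N[0]) = 2
New gcd for candidate v: gcd(2, v). Preserves old gcd iff gcd(2, v) = 2.
  Option A: v=51, gcd(2,51)=1 -> changes
  Option B: v=36, gcd(2,36)=2 -> preserves
  Option C: v=42, gcd(2,42)=2 -> preserves
  Option D: v=74, gcd(2,74)=2 -> preserves
  Option E: v=19, gcd(2,19)=1 -> changes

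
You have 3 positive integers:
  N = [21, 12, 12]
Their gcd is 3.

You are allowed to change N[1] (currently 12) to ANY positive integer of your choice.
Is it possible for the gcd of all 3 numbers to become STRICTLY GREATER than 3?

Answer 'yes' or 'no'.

Answer: no

Derivation:
Current gcd = 3
gcd of all OTHER numbers (without N[1]=12): gcd([21, 12]) = 3
The new gcd after any change is gcd(3, new_value).
This can be at most 3.
Since 3 = old gcd 3, the gcd can only stay the same or decrease.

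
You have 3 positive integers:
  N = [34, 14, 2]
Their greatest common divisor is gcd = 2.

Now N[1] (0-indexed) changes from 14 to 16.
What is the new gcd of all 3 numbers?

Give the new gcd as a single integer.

Numbers: [34, 14, 2], gcd = 2
Change: index 1, 14 -> 16
gcd of the OTHER numbers (without index 1): gcd([34, 2]) = 2
New gcd = gcd(g_others, new_val) = gcd(2, 16) = 2

Answer: 2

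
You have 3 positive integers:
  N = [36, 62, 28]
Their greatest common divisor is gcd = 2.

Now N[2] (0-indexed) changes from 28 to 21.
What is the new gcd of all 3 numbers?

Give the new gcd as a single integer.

Numbers: [36, 62, 28], gcd = 2
Change: index 2, 28 -> 21
gcd of the OTHER numbers (without index 2): gcd([36, 62]) = 2
New gcd = gcd(g_others, new_val) = gcd(2, 21) = 1

Answer: 1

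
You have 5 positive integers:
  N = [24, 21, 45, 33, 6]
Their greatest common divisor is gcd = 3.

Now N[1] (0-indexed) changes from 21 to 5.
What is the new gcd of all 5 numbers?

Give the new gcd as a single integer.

Numbers: [24, 21, 45, 33, 6], gcd = 3
Change: index 1, 21 -> 5
gcd of the OTHER numbers (without index 1): gcd([24, 45, 33, 6]) = 3
New gcd = gcd(g_others, new_val) = gcd(3, 5) = 1

Answer: 1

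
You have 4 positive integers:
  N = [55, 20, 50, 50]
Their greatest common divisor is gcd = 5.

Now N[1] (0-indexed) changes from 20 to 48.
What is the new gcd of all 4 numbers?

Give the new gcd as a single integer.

Answer: 1

Derivation:
Numbers: [55, 20, 50, 50], gcd = 5
Change: index 1, 20 -> 48
gcd of the OTHER numbers (without index 1): gcd([55, 50, 50]) = 5
New gcd = gcd(g_others, new_val) = gcd(5, 48) = 1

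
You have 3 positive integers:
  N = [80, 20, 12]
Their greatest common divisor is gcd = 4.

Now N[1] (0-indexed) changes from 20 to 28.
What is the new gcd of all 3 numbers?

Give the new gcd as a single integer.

Answer: 4

Derivation:
Numbers: [80, 20, 12], gcd = 4
Change: index 1, 20 -> 28
gcd of the OTHER numbers (without index 1): gcd([80, 12]) = 4
New gcd = gcd(g_others, new_val) = gcd(4, 28) = 4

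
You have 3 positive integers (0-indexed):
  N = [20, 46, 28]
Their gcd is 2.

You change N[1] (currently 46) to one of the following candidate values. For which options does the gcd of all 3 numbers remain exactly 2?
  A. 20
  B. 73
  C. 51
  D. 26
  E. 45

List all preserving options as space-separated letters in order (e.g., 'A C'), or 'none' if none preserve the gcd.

Old gcd = 2; gcd of others (without N[1]) = 4
New gcd for candidate v: gcd(4, v). Preserves old gcd iff gcd(4, v) = 2.
  Option A: v=20, gcd(4,20)=4 -> changes
  Option B: v=73, gcd(4,73)=1 -> changes
  Option C: v=51, gcd(4,51)=1 -> changes
  Option D: v=26, gcd(4,26)=2 -> preserves
  Option E: v=45, gcd(4,45)=1 -> changes

Answer: D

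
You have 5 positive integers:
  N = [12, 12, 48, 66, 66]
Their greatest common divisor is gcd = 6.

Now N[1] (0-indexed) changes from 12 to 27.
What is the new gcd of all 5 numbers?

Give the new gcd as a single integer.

Answer: 3

Derivation:
Numbers: [12, 12, 48, 66, 66], gcd = 6
Change: index 1, 12 -> 27
gcd of the OTHER numbers (without index 1): gcd([12, 48, 66, 66]) = 6
New gcd = gcd(g_others, new_val) = gcd(6, 27) = 3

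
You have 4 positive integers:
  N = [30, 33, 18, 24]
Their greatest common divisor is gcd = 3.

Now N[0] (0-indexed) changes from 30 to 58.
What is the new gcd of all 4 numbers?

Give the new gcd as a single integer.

Answer: 1

Derivation:
Numbers: [30, 33, 18, 24], gcd = 3
Change: index 0, 30 -> 58
gcd of the OTHER numbers (without index 0): gcd([33, 18, 24]) = 3
New gcd = gcd(g_others, new_val) = gcd(3, 58) = 1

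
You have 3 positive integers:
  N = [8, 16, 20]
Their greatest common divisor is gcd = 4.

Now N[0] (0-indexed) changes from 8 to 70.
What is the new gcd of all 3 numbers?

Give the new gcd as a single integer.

Numbers: [8, 16, 20], gcd = 4
Change: index 0, 8 -> 70
gcd of the OTHER numbers (without index 0): gcd([16, 20]) = 4
New gcd = gcd(g_others, new_val) = gcd(4, 70) = 2

Answer: 2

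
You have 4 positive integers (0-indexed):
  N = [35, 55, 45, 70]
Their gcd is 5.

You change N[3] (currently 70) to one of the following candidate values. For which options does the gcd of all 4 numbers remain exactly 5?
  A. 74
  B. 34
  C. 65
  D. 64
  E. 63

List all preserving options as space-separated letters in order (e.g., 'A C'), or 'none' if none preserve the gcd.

Answer: C

Derivation:
Old gcd = 5; gcd of others (without N[3]) = 5
New gcd for candidate v: gcd(5, v). Preserves old gcd iff gcd(5, v) = 5.
  Option A: v=74, gcd(5,74)=1 -> changes
  Option B: v=34, gcd(5,34)=1 -> changes
  Option C: v=65, gcd(5,65)=5 -> preserves
  Option D: v=64, gcd(5,64)=1 -> changes
  Option E: v=63, gcd(5,63)=1 -> changes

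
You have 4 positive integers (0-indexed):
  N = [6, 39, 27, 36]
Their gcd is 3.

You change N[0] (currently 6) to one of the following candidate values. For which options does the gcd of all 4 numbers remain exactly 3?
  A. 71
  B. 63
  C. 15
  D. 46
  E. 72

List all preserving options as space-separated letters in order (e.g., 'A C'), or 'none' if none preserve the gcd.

Old gcd = 3; gcd of others (without N[0]) = 3
New gcd for candidate v: gcd(3, v). Preserves old gcd iff gcd(3, v) = 3.
  Option A: v=71, gcd(3,71)=1 -> changes
  Option B: v=63, gcd(3,63)=3 -> preserves
  Option C: v=15, gcd(3,15)=3 -> preserves
  Option D: v=46, gcd(3,46)=1 -> changes
  Option E: v=72, gcd(3,72)=3 -> preserves

Answer: B C E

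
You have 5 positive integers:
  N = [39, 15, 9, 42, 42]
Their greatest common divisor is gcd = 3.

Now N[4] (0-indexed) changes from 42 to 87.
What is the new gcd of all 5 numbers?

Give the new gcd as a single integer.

Numbers: [39, 15, 9, 42, 42], gcd = 3
Change: index 4, 42 -> 87
gcd of the OTHER numbers (without index 4): gcd([39, 15, 9, 42]) = 3
New gcd = gcd(g_others, new_val) = gcd(3, 87) = 3

Answer: 3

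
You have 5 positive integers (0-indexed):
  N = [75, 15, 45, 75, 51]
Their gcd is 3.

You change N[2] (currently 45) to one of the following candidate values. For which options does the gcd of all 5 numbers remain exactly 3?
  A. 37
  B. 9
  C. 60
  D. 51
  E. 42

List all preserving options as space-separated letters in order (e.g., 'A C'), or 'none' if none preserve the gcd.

Answer: B C D E

Derivation:
Old gcd = 3; gcd of others (without N[2]) = 3
New gcd for candidate v: gcd(3, v). Preserves old gcd iff gcd(3, v) = 3.
  Option A: v=37, gcd(3,37)=1 -> changes
  Option B: v=9, gcd(3,9)=3 -> preserves
  Option C: v=60, gcd(3,60)=3 -> preserves
  Option D: v=51, gcd(3,51)=3 -> preserves
  Option E: v=42, gcd(3,42)=3 -> preserves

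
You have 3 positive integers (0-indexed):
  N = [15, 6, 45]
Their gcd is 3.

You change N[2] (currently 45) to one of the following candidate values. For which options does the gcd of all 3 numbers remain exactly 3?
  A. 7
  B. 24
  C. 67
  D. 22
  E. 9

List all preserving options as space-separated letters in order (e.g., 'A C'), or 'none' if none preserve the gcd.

Old gcd = 3; gcd of others (without N[2]) = 3
New gcd for candidate v: gcd(3, v). Preserves old gcd iff gcd(3, v) = 3.
  Option A: v=7, gcd(3,7)=1 -> changes
  Option B: v=24, gcd(3,24)=3 -> preserves
  Option C: v=67, gcd(3,67)=1 -> changes
  Option D: v=22, gcd(3,22)=1 -> changes
  Option E: v=9, gcd(3,9)=3 -> preserves

Answer: B E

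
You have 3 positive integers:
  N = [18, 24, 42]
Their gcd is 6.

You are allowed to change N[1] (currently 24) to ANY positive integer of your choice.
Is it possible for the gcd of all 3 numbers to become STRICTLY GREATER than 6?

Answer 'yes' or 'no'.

Answer: no

Derivation:
Current gcd = 6
gcd of all OTHER numbers (without N[1]=24): gcd([18, 42]) = 6
The new gcd after any change is gcd(6, new_value).
This can be at most 6.
Since 6 = old gcd 6, the gcd can only stay the same or decrease.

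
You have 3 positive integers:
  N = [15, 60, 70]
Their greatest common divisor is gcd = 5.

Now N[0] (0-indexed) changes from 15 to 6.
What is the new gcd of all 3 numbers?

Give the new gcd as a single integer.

Numbers: [15, 60, 70], gcd = 5
Change: index 0, 15 -> 6
gcd of the OTHER numbers (without index 0): gcd([60, 70]) = 10
New gcd = gcd(g_others, new_val) = gcd(10, 6) = 2

Answer: 2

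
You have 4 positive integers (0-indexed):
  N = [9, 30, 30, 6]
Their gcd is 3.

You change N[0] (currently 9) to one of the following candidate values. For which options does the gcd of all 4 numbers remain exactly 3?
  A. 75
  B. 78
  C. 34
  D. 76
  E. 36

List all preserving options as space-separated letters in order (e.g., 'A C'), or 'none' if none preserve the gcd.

Answer: A

Derivation:
Old gcd = 3; gcd of others (without N[0]) = 6
New gcd for candidate v: gcd(6, v). Preserves old gcd iff gcd(6, v) = 3.
  Option A: v=75, gcd(6,75)=3 -> preserves
  Option B: v=78, gcd(6,78)=6 -> changes
  Option C: v=34, gcd(6,34)=2 -> changes
  Option D: v=76, gcd(6,76)=2 -> changes
  Option E: v=36, gcd(6,36)=6 -> changes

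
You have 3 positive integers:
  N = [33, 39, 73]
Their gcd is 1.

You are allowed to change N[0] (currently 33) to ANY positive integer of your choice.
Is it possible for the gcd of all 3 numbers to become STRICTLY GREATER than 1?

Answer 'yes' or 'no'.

Current gcd = 1
gcd of all OTHER numbers (without N[0]=33): gcd([39, 73]) = 1
The new gcd after any change is gcd(1, new_value).
This can be at most 1.
Since 1 = old gcd 1, the gcd can only stay the same or decrease.

Answer: no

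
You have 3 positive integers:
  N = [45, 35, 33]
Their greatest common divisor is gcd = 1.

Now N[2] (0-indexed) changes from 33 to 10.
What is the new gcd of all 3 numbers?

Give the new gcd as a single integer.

Numbers: [45, 35, 33], gcd = 1
Change: index 2, 33 -> 10
gcd of the OTHER numbers (without index 2): gcd([45, 35]) = 5
New gcd = gcd(g_others, new_val) = gcd(5, 10) = 5

Answer: 5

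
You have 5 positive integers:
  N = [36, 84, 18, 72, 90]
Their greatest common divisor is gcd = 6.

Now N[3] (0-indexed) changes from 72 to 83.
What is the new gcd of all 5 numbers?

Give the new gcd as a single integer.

Numbers: [36, 84, 18, 72, 90], gcd = 6
Change: index 3, 72 -> 83
gcd of the OTHER numbers (without index 3): gcd([36, 84, 18, 90]) = 6
New gcd = gcd(g_others, new_val) = gcd(6, 83) = 1

Answer: 1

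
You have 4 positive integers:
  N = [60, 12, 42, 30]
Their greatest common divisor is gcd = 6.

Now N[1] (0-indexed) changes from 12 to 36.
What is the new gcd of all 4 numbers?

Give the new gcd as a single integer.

Answer: 6

Derivation:
Numbers: [60, 12, 42, 30], gcd = 6
Change: index 1, 12 -> 36
gcd of the OTHER numbers (without index 1): gcd([60, 42, 30]) = 6
New gcd = gcd(g_others, new_val) = gcd(6, 36) = 6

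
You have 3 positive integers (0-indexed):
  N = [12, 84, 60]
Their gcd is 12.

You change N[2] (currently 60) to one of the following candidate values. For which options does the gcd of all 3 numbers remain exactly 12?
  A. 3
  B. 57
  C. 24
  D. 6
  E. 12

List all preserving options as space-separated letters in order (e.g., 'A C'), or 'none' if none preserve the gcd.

Answer: C E

Derivation:
Old gcd = 12; gcd of others (without N[2]) = 12
New gcd for candidate v: gcd(12, v). Preserves old gcd iff gcd(12, v) = 12.
  Option A: v=3, gcd(12,3)=3 -> changes
  Option B: v=57, gcd(12,57)=3 -> changes
  Option C: v=24, gcd(12,24)=12 -> preserves
  Option D: v=6, gcd(12,6)=6 -> changes
  Option E: v=12, gcd(12,12)=12 -> preserves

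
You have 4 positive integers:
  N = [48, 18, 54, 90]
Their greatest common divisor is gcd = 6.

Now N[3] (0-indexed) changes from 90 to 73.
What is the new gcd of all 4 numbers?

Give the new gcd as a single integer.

Numbers: [48, 18, 54, 90], gcd = 6
Change: index 3, 90 -> 73
gcd of the OTHER numbers (without index 3): gcd([48, 18, 54]) = 6
New gcd = gcd(g_others, new_val) = gcd(6, 73) = 1

Answer: 1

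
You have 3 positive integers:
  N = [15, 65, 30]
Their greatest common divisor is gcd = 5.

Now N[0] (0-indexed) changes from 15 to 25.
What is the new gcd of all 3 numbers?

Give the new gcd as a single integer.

Numbers: [15, 65, 30], gcd = 5
Change: index 0, 15 -> 25
gcd of the OTHER numbers (without index 0): gcd([65, 30]) = 5
New gcd = gcd(g_others, new_val) = gcd(5, 25) = 5

Answer: 5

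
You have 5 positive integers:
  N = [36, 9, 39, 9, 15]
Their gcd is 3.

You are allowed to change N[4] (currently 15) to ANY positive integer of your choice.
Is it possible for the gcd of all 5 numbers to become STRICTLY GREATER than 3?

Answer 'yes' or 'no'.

Current gcd = 3
gcd of all OTHER numbers (without N[4]=15): gcd([36, 9, 39, 9]) = 3
The new gcd after any change is gcd(3, new_value).
This can be at most 3.
Since 3 = old gcd 3, the gcd can only stay the same or decrease.

Answer: no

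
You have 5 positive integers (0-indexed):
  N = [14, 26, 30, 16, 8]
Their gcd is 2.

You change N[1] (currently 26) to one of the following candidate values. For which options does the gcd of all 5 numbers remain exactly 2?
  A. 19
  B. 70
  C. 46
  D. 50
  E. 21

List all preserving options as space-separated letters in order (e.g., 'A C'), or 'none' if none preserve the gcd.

Old gcd = 2; gcd of others (without N[1]) = 2
New gcd for candidate v: gcd(2, v). Preserves old gcd iff gcd(2, v) = 2.
  Option A: v=19, gcd(2,19)=1 -> changes
  Option B: v=70, gcd(2,70)=2 -> preserves
  Option C: v=46, gcd(2,46)=2 -> preserves
  Option D: v=50, gcd(2,50)=2 -> preserves
  Option E: v=21, gcd(2,21)=1 -> changes

Answer: B C D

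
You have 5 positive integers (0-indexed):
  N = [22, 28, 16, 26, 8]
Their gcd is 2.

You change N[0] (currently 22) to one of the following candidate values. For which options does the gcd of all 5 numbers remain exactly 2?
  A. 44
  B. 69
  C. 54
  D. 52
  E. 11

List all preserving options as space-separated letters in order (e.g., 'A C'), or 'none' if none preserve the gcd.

Old gcd = 2; gcd of others (without N[0]) = 2
New gcd for candidate v: gcd(2, v). Preserves old gcd iff gcd(2, v) = 2.
  Option A: v=44, gcd(2,44)=2 -> preserves
  Option B: v=69, gcd(2,69)=1 -> changes
  Option C: v=54, gcd(2,54)=2 -> preserves
  Option D: v=52, gcd(2,52)=2 -> preserves
  Option E: v=11, gcd(2,11)=1 -> changes

Answer: A C D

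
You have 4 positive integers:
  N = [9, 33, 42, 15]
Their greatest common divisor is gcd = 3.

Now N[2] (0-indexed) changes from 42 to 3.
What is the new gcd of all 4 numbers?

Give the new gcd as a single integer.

Answer: 3

Derivation:
Numbers: [9, 33, 42, 15], gcd = 3
Change: index 2, 42 -> 3
gcd of the OTHER numbers (without index 2): gcd([9, 33, 15]) = 3
New gcd = gcd(g_others, new_val) = gcd(3, 3) = 3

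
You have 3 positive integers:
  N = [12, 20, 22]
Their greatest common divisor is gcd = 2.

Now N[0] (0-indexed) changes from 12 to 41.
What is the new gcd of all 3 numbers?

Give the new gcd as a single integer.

Numbers: [12, 20, 22], gcd = 2
Change: index 0, 12 -> 41
gcd of the OTHER numbers (without index 0): gcd([20, 22]) = 2
New gcd = gcd(g_others, new_val) = gcd(2, 41) = 1

Answer: 1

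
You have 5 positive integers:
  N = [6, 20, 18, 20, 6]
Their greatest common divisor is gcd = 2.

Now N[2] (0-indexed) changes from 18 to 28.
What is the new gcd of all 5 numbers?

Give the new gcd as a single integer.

Numbers: [6, 20, 18, 20, 6], gcd = 2
Change: index 2, 18 -> 28
gcd of the OTHER numbers (without index 2): gcd([6, 20, 20, 6]) = 2
New gcd = gcd(g_others, new_val) = gcd(2, 28) = 2

Answer: 2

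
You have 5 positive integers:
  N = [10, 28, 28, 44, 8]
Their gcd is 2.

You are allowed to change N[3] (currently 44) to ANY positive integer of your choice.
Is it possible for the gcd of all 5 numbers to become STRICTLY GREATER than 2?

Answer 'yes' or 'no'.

Answer: no

Derivation:
Current gcd = 2
gcd of all OTHER numbers (without N[3]=44): gcd([10, 28, 28, 8]) = 2
The new gcd after any change is gcd(2, new_value).
This can be at most 2.
Since 2 = old gcd 2, the gcd can only stay the same or decrease.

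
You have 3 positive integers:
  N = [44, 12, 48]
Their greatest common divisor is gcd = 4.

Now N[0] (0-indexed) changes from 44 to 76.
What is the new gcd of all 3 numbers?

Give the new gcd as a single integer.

Answer: 4

Derivation:
Numbers: [44, 12, 48], gcd = 4
Change: index 0, 44 -> 76
gcd of the OTHER numbers (without index 0): gcd([12, 48]) = 12
New gcd = gcd(g_others, new_val) = gcd(12, 76) = 4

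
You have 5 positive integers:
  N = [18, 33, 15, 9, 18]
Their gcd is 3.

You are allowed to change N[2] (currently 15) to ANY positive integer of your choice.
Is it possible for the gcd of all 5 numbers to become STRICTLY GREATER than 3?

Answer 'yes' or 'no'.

Current gcd = 3
gcd of all OTHER numbers (without N[2]=15): gcd([18, 33, 9, 18]) = 3
The new gcd after any change is gcd(3, new_value).
This can be at most 3.
Since 3 = old gcd 3, the gcd can only stay the same or decrease.

Answer: no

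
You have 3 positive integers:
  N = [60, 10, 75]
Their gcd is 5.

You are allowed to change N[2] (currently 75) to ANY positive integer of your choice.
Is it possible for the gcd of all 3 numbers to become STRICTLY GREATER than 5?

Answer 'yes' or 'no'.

Current gcd = 5
gcd of all OTHER numbers (without N[2]=75): gcd([60, 10]) = 10
The new gcd after any change is gcd(10, new_value).
This can be at most 10.
Since 10 > old gcd 5, the gcd CAN increase (e.g., set N[2] = 10).

Answer: yes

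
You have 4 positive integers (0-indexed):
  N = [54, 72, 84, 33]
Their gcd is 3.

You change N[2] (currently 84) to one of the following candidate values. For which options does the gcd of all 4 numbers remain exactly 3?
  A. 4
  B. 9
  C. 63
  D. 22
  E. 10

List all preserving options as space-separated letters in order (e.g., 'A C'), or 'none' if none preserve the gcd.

Old gcd = 3; gcd of others (without N[2]) = 3
New gcd for candidate v: gcd(3, v). Preserves old gcd iff gcd(3, v) = 3.
  Option A: v=4, gcd(3,4)=1 -> changes
  Option B: v=9, gcd(3,9)=3 -> preserves
  Option C: v=63, gcd(3,63)=3 -> preserves
  Option D: v=22, gcd(3,22)=1 -> changes
  Option E: v=10, gcd(3,10)=1 -> changes

Answer: B C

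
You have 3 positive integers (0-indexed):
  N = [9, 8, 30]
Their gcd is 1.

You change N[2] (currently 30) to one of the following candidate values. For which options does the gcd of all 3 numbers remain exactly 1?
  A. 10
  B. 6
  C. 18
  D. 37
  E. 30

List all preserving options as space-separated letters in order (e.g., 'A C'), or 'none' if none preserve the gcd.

Answer: A B C D E

Derivation:
Old gcd = 1; gcd of others (without N[2]) = 1
New gcd for candidate v: gcd(1, v). Preserves old gcd iff gcd(1, v) = 1.
  Option A: v=10, gcd(1,10)=1 -> preserves
  Option B: v=6, gcd(1,6)=1 -> preserves
  Option C: v=18, gcd(1,18)=1 -> preserves
  Option D: v=37, gcd(1,37)=1 -> preserves
  Option E: v=30, gcd(1,30)=1 -> preserves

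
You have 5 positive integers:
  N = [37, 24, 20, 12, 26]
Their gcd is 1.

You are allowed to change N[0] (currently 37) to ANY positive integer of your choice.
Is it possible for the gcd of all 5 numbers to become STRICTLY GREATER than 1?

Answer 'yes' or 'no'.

Answer: yes

Derivation:
Current gcd = 1
gcd of all OTHER numbers (without N[0]=37): gcd([24, 20, 12, 26]) = 2
The new gcd after any change is gcd(2, new_value).
This can be at most 2.
Since 2 > old gcd 1, the gcd CAN increase (e.g., set N[0] = 2).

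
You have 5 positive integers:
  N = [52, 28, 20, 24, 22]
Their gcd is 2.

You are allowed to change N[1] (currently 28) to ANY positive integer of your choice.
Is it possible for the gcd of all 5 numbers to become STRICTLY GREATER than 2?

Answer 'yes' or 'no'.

Current gcd = 2
gcd of all OTHER numbers (without N[1]=28): gcd([52, 20, 24, 22]) = 2
The new gcd after any change is gcd(2, new_value).
This can be at most 2.
Since 2 = old gcd 2, the gcd can only stay the same or decrease.

Answer: no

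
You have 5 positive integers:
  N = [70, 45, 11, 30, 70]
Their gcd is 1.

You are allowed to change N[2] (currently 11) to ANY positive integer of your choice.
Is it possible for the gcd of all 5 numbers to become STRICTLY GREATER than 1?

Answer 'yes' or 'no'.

Answer: yes

Derivation:
Current gcd = 1
gcd of all OTHER numbers (without N[2]=11): gcd([70, 45, 30, 70]) = 5
The new gcd after any change is gcd(5, new_value).
This can be at most 5.
Since 5 > old gcd 1, the gcd CAN increase (e.g., set N[2] = 5).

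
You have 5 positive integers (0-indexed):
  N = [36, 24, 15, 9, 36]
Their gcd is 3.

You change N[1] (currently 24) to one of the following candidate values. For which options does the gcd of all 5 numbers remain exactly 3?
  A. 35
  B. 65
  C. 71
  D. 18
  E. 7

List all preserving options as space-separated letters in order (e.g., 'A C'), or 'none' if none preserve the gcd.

Answer: D

Derivation:
Old gcd = 3; gcd of others (without N[1]) = 3
New gcd for candidate v: gcd(3, v). Preserves old gcd iff gcd(3, v) = 3.
  Option A: v=35, gcd(3,35)=1 -> changes
  Option B: v=65, gcd(3,65)=1 -> changes
  Option C: v=71, gcd(3,71)=1 -> changes
  Option D: v=18, gcd(3,18)=3 -> preserves
  Option E: v=7, gcd(3,7)=1 -> changes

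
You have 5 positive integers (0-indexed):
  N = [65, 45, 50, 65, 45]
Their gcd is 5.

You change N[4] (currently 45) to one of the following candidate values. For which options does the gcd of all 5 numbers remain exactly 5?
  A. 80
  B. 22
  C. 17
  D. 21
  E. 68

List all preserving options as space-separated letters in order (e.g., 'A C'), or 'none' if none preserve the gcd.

Old gcd = 5; gcd of others (without N[4]) = 5
New gcd for candidate v: gcd(5, v). Preserves old gcd iff gcd(5, v) = 5.
  Option A: v=80, gcd(5,80)=5 -> preserves
  Option B: v=22, gcd(5,22)=1 -> changes
  Option C: v=17, gcd(5,17)=1 -> changes
  Option D: v=21, gcd(5,21)=1 -> changes
  Option E: v=68, gcd(5,68)=1 -> changes

Answer: A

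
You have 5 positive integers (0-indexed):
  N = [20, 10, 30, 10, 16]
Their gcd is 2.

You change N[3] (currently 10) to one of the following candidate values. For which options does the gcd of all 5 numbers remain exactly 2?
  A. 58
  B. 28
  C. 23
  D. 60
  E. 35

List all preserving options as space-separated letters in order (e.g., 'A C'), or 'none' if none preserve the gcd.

Answer: A B D

Derivation:
Old gcd = 2; gcd of others (without N[3]) = 2
New gcd for candidate v: gcd(2, v). Preserves old gcd iff gcd(2, v) = 2.
  Option A: v=58, gcd(2,58)=2 -> preserves
  Option B: v=28, gcd(2,28)=2 -> preserves
  Option C: v=23, gcd(2,23)=1 -> changes
  Option D: v=60, gcd(2,60)=2 -> preserves
  Option E: v=35, gcd(2,35)=1 -> changes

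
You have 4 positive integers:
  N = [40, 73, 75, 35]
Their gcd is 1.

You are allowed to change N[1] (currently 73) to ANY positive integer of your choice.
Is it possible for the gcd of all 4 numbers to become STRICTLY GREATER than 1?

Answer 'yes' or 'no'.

Current gcd = 1
gcd of all OTHER numbers (without N[1]=73): gcd([40, 75, 35]) = 5
The new gcd after any change is gcd(5, new_value).
This can be at most 5.
Since 5 > old gcd 1, the gcd CAN increase (e.g., set N[1] = 5).

Answer: yes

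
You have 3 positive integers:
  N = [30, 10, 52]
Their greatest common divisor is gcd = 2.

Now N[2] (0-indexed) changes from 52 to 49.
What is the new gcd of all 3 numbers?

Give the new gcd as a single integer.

Numbers: [30, 10, 52], gcd = 2
Change: index 2, 52 -> 49
gcd of the OTHER numbers (without index 2): gcd([30, 10]) = 10
New gcd = gcd(g_others, new_val) = gcd(10, 49) = 1

Answer: 1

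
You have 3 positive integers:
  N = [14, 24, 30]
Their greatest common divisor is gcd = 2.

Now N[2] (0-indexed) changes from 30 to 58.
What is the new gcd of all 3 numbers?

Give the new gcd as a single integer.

Answer: 2

Derivation:
Numbers: [14, 24, 30], gcd = 2
Change: index 2, 30 -> 58
gcd of the OTHER numbers (without index 2): gcd([14, 24]) = 2
New gcd = gcd(g_others, new_val) = gcd(2, 58) = 2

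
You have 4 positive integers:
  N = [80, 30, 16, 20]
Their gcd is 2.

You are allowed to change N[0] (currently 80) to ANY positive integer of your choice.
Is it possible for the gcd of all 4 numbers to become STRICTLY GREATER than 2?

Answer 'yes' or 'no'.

Current gcd = 2
gcd of all OTHER numbers (without N[0]=80): gcd([30, 16, 20]) = 2
The new gcd after any change is gcd(2, new_value).
This can be at most 2.
Since 2 = old gcd 2, the gcd can only stay the same or decrease.

Answer: no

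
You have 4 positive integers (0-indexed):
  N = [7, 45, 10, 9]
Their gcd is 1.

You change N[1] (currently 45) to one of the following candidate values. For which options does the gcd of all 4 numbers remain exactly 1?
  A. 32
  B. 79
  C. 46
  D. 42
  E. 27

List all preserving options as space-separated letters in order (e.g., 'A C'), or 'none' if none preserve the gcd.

Answer: A B C D E

Derivation:
Old gcd = 1; gcd of others (without N[1]) = 1
New gcd for candidate v: gcd(1, v). Preserves old gcd iff gcd(1, v) = 1.
  Option A: v=32, gcd(1,32)=1 -> preserves
  Option B: v=79, gcd(1,79)=1 -> preserves
  Option C: v=46, gcd(1,46)=1 -> preserves
  Option D: v=42, gcd(1,42)=1 -> preserves
  Option E: v=27, gcd(1,27)=1 -> preserves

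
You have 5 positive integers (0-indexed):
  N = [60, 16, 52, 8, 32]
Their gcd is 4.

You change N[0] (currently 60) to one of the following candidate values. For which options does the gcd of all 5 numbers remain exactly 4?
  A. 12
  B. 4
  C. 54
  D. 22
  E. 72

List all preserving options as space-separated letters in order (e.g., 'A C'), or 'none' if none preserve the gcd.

Old gcd = 4; gcd of others (without N[0]) = 4
New gcd for candidate v: gcd(4, v). Preserves old gcd iff gcd(4, v) = 4.
  Option A: v=12, gcd(4,12)=4 -> preserves
  Option B: v=4, gcd(4,4)=4 -> preserves
  Option C: v=54, gcd(4,54)=2 -> changes
  Option D: v=22, gcd(4,22)=2 -> changes
  Option E: v=72, gcd(4,72)=4 -> preserves

Answer: A B E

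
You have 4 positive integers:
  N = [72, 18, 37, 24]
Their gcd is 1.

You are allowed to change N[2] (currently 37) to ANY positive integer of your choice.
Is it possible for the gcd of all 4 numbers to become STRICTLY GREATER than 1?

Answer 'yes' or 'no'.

Answer: yes

Derivation:
Current gcd = 1
gcd of all OTHER numbers (without N[2]=37): gcd([72, 18, 24]) = 6
The new gcd after any change is gcd(6, new_value).
This can be at most 6.
Since 6 > old gcd 1, the gcd CAN increase (e.g., set N[2] = 6).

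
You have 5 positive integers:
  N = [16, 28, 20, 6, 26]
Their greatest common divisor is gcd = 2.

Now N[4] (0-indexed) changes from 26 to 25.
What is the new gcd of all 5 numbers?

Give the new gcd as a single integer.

Answer: 1

Derivation:
Numbers: [16, 28, 20, 6, 26], gcd = 2
Change: index 4, 26 -> 25
gcd of the OTHER numbers (without index 4): gcd([16, 28, 20, 6]) = 2
New gcd = gcd(g_others, new_val) = gcd(2, 25) = 1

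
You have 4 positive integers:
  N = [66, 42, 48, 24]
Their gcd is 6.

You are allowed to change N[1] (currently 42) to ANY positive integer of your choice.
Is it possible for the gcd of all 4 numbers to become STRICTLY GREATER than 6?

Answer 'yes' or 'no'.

Answer: no

Derivation:
Current gcd = 6
gcd of all OTHER numbers (without N[1]=42): gcd([66, 48, 24]) = 6
The new gcd after any change is gcd(6, new_value).
This can be at most 6.
Since 6 = old gcd 6, the gcd can only stay the same or decrease.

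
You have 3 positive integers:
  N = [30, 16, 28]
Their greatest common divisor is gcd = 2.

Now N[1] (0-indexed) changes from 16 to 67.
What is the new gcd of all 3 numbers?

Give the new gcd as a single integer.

Answer: 1

Derivation:
Numbers: [30, 16, 28], gcd = 2
Change: index 1, 16 -> 67
gcd of the OTHER numbers (without index 1): gcd([30, 28]) = 2
New gcd = gcd(g_others, new_val) = gcd(2, 67) = 1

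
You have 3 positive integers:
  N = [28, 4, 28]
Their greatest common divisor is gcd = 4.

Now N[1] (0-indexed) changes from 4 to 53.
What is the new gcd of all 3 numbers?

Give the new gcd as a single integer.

Numbers: [28, 4, 28], gcd = 4
Change: index 1, 4 -> 53
gcd of the OTHER numbers (without index 1): gcd([28, 28]) = 28
New gcd = gcd(g_others, new_val) = gcd(28, 53) = 1

Answer: 1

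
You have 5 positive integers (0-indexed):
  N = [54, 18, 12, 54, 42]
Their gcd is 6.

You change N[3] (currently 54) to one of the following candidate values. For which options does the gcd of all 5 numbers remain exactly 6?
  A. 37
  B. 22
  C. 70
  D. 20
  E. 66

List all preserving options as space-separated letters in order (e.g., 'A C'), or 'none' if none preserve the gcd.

Answer: E

Derivation:
Old gcd = 6; gcd of others (without N[3]) = 6
New gcd for candidate v: gcd(6, v). Preserves old gcd iff gcd(6, v) = 6.
  Option A: v=37, gcd(6,37)=1 -> changes
  Option B: v=22, gcd(6,22)=2 -> changes
  Option C: v=70, gcd(6,70)=2 -> changes
  Option D: v=20, gcd(6,20)=2 -> changes
  Option E: v=66, gcd(6,66)=6 -> preserves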